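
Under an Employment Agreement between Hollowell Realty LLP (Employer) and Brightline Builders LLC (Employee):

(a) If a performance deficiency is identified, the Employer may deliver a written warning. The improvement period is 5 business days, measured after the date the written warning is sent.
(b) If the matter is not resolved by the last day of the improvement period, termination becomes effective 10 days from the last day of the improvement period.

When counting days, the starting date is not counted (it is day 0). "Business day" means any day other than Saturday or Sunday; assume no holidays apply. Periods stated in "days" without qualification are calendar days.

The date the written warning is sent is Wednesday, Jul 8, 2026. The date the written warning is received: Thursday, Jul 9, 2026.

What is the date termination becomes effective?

Jul 25, 2026

The last day of the improvement period: counting 5 business days from Wednesday, Jul 8, 2026 (Jul 9, Jul 10, Jul 13, Jul 14, Jul 15, skipping weekends) reaches Wednesday, Jul 15, 2026.
Adding 10 calendar days to Jul 15, 2026 gives Jul 25, 2026, which is the date termination becomes effective.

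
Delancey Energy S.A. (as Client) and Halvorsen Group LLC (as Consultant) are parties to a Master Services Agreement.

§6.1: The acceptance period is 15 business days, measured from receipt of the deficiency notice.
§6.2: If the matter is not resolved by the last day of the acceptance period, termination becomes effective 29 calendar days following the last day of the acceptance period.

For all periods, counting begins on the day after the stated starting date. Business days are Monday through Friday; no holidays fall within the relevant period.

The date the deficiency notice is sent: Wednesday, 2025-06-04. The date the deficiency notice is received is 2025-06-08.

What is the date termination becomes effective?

The last day of the acceptance period: counting 15 business days from Sunday, 2025-06-08 (Jun 9, Jun 10, Jun 11, Jun 12, …, Jun 25, Jun 26, Jun 27, skipping weekends) reaches Friday, 2025-06-27.
The date termination becomes effective: 29 calendar days after 2025-06-27 is 2025-07-26.

2025-07-26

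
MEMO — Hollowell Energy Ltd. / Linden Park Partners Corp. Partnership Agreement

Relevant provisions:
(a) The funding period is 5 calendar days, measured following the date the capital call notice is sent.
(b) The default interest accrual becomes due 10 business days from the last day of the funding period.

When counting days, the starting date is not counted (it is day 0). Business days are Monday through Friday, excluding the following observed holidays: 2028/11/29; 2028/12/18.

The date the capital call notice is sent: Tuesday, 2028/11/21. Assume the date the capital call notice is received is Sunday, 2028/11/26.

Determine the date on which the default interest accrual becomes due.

The last day of the funding period: 5 calendar days after 2028/11/21 is 2028/11/26.
The date on which the default interest accrual becomes due: 10 business days after Sunday, 2028/11/26, skipping weekends and the listed holiday on Nov 29 — Nov 27, Nov 28, Nov 30, Dec 1, Dec 4, Dec 5, Dec 6, Dec 7, Dec 8, Dec 11 — lands on Monday, 2028/12/11.

2028/12/11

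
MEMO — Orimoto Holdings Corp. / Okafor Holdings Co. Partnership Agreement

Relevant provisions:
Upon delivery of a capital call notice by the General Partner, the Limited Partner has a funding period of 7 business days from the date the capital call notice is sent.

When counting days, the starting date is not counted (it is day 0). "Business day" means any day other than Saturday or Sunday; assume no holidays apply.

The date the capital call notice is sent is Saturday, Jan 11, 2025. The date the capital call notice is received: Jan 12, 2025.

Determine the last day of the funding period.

The last day of the funding period: counting 7 business days from Saturday, Jan 11, 2025 (Jan 13, Jan 14, Jan 15, Jan 16, Jan 17, Jan 20, Jan 21, skipping weekends) reaches Tuesday, Jan 21, 2025.

Jan 21, 2025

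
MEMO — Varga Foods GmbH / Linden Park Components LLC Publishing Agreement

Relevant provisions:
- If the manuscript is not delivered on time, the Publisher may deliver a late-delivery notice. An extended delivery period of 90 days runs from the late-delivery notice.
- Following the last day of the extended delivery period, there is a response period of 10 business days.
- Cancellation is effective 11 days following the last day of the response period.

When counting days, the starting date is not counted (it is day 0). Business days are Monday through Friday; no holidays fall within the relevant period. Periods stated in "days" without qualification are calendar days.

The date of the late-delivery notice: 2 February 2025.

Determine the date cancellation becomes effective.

27 May 2025

Adding 90 calendar days to 2 February 2025 gives 3 May 2025, which is the last day of the extended delivery period.
The last day of the response period: counting 10 business days from Saturday, 3 May 2025 (May 5, May 6, May 7, May 8, May 9, May 12, May 13, May 14, May 15, May 16, skipping weekends) reaches Friday, 16 May 2025.
Adding 11 calendar days to 16 May 2025 gives 27 May 2025, which is the date cancellation becomes effective.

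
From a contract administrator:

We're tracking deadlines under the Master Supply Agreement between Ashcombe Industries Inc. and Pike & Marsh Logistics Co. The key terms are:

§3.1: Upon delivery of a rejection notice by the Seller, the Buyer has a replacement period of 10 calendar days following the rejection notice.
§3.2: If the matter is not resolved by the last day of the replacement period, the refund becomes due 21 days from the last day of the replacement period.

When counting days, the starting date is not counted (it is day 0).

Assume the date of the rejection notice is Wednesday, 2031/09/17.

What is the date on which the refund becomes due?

The last day of the replacement period: 2031/09/17 + 10 days = 2031/09/27.
Adding 21 calendar days to 2031/09/27 gives 2031/10/18, which is the date on which the refund becomes due.

2031/10/18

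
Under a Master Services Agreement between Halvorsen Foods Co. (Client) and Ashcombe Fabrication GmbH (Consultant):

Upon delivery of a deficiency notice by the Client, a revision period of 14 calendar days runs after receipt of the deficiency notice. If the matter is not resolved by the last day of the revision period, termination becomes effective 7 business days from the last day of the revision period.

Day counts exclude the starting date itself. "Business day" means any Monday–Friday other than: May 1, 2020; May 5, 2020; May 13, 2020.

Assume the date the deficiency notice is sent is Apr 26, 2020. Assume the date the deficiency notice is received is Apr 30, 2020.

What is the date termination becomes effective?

Adding 14 calendar days to Apr 30, 2020 gives May 14, 2020, which is the last day of the revision period.
The date termination becomes effective: counting 7 business days from Thursday, May 14, 2020 (May 15, May 18, May 19, May 20, May 21, May 22, May 25, skipping weekends) reaches Monday, May 25, 2020.

May 25, 2020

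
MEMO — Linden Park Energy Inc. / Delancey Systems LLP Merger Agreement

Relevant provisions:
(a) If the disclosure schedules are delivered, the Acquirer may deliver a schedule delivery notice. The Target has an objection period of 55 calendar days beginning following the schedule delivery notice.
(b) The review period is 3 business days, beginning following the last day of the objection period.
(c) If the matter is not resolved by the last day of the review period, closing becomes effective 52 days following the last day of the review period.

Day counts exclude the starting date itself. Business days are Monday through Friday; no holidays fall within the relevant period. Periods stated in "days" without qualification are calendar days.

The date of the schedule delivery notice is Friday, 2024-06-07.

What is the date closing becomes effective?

2024-09-27

The last day of the objection period: 55 calendar days after 2024-06-07 is 2024-08-01.
The last day of the review period: counting 3 business days from Thursday, 2024-08-01 (Aug 2, Aug 5, Aug 6, skipping weekends) reaches Tuesday, 2024-08-06.
Adding 52 calendar days to 2024-08-06 gives 2024-09-27, which is the date closing becomes effective.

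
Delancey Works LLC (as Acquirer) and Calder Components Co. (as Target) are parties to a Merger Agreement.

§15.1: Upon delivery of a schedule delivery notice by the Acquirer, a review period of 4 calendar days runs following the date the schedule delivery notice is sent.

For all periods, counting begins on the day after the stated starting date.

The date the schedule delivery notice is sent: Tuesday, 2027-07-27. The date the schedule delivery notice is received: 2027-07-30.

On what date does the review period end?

2027-07-31

The last day of the review period: 4 calendar days after 2027-07-27 is 2027-07-31.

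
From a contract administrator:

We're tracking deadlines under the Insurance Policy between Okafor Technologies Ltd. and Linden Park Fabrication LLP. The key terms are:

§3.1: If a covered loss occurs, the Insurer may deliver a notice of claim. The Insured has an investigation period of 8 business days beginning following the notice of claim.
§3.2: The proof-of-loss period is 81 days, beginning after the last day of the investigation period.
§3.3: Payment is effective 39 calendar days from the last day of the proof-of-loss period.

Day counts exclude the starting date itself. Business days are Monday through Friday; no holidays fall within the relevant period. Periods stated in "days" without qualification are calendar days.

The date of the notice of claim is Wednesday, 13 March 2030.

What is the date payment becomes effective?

The last day of the investigation period: 8 business days after Wednesday, 13 March 2030, skipping weekends — Mar 14, Mar 15, Mar 18, Mar 19, Mar 20, Mar 21, Mar 22, Mar 25 — lands on Monday, 25 March 2030.
The last day of the proof-of-loss period: 81 calendar days after 25 March 2030 is 14 June 2030.
Adding 39 calendar days to 14 June 2030 gives 23 July 2030, which is the date payment becomes effective.

23 July 2030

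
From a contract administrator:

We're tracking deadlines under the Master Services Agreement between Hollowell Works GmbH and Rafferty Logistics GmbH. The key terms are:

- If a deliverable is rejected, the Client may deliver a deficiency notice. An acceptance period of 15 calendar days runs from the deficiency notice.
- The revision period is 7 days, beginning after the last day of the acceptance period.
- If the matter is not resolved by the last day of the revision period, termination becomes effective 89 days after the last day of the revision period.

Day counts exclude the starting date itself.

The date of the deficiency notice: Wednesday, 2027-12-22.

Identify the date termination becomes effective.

Adding 15 calendar days to 2027-12-22 gives 2028-01-06, which is the last day of the acceptance period.
The last day of the revision period: 7 calendar days after 2028-01-06 is 2028-01-13.
The date termination becomes effective: 89 calendar days after 2028-01-13 is 2028-04-11.

2028-04-11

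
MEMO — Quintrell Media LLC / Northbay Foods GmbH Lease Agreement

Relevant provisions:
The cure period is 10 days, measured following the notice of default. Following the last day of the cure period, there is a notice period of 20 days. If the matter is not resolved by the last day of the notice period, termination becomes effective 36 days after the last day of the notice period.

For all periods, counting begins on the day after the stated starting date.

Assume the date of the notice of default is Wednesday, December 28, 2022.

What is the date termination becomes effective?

The last day of the cure period: December 28, 2022 + 10 days = January 7, 2023.
The last day of the notice period: January 7, 2023 + 20 days = January 27, 2023.
The date termination becomes effective: January 27, 2023 + 36 days = March 4, 2023.

March 4, 2023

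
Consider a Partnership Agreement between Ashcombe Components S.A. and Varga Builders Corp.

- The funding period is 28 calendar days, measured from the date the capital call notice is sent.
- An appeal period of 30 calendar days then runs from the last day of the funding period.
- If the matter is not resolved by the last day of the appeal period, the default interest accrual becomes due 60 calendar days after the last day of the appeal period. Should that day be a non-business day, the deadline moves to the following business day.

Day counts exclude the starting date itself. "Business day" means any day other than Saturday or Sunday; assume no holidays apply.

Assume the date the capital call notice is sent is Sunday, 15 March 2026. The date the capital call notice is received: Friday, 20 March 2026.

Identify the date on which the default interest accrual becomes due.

13 July 2026

The last day of the funding period: 15 March 2026 + 28 days = 12 April 2026.
Adding 30 calendar days to 12 April 2026 gives 12 May 2026, which is the last day of the appeal period.
The date on which the default interest accrual becomes due: 60 calendar days after 12 May 2026 is 11 July 2026. That falls on a Saturday, so it rolls to the next business day, Monday, 13 July 2026.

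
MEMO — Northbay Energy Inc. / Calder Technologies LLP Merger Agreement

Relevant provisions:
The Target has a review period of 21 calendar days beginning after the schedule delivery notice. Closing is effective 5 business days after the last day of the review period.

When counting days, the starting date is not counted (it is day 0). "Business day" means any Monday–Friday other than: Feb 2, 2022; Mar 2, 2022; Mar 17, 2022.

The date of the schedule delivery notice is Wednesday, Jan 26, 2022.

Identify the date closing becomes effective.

Feb 23, 2022

Adding 21 calendar days to Jan 26, 2022 gives Feb 16, 2022, which is the last day of the review period.
From Wednesday, Feb 16, 2022, 5 business days (Feb 17, Feb 18, Feb 21, Feb 22, Feb 23, skipping weekends) brings us to Wednesday, Feb 23, 2022, which is the date closing becomes effective.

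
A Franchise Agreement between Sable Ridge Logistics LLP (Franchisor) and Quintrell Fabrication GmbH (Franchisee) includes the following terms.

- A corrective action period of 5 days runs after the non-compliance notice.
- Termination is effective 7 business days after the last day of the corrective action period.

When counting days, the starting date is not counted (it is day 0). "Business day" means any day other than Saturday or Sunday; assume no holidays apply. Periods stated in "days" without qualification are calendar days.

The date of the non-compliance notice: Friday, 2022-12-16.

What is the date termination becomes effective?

The last day of the corrective action period: 2022-12-16 + 5 days = 2022-12-21.
The date termination becomes effective: counting 7 business days from Wednesday, 2022-12-21 (Dec 22, Dec 23, Dec 26, Dec 27, Dec 28, Dec 29, Dec 30, skipping weekends) reaches Friday, 2022-12-30.

2022-12-30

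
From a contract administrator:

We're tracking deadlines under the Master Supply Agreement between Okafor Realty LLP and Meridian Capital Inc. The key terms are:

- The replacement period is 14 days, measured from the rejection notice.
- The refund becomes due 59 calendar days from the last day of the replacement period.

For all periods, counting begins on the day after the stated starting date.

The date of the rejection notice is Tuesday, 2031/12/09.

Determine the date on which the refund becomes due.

The last day of the replacement period: 14 calendar days after 2031/12/09 is 2031/12/23.
The date on which the refund becomes due: 59 calendar days after 2031/12/23 is 2032/02/20.

2032/02/20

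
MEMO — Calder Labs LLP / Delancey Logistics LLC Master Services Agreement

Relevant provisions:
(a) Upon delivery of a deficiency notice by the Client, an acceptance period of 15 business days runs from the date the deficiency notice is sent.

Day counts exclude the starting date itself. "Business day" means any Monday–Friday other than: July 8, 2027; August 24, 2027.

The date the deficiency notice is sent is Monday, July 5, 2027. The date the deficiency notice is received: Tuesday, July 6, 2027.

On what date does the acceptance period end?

From Monday, July 5, 2027, 15 business days (Jul 6, Jul 7, Jul 9, Jul 12, …, Jul 23, Jul 26, Jul 27, skipping weekends and the listed holiday on Jul 8) brings us to Tuesday, July 27, 2027, which is the last day of the acceptance period.

July 27, 2027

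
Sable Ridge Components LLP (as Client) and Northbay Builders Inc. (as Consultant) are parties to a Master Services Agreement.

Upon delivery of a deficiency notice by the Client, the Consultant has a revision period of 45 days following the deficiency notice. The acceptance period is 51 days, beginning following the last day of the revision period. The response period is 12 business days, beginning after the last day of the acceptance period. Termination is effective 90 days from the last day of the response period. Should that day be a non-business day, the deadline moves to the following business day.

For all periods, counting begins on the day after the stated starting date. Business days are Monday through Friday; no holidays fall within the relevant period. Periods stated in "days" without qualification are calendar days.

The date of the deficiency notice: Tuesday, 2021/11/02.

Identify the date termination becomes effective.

The last day of the revision period: 45 calendar days after 2021/11/02 is 2021/12/17.
The last day of the acceptance period: 2021/12/17 + 51 days = 2022/02/06.
From Sunday, 2022/02/06, 12 business days (Feb 7, Feb 8, Feb 9, Feb 10, …, Feb 18, Feb 21, Feb 22, skipping weekends) brings us to Tuesday, 2022/02/22, which is the last day of the response period.
Adding 90 calendar days to 2022/02/22 gives 2022/05/23, which is the date termination becomes effective. 2022/05/23 is a Monday, so no roll-forward applies.

2022/05/23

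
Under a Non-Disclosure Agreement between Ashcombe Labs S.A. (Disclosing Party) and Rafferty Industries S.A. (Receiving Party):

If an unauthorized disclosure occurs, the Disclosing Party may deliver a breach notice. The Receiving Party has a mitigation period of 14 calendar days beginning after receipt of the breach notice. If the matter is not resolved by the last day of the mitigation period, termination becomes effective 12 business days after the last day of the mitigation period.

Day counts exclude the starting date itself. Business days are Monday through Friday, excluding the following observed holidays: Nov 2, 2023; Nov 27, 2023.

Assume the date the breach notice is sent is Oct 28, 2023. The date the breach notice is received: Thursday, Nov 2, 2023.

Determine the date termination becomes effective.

The last day of the mitigation period: Nov 2, 2023 + 14 days = Nov 16, 2023.
The date termination becomes effective: 12 business days after Thursday, Nov 16, 2023, skipping weekends and the listed holiday on Nov 27 — Nov 17, Nov 20, Nov 21, Nov 22, …, Dec 1, Dec 4, Dec 5 — lands on Tuesday, Dec 5, 2023.

Dec 5, 2023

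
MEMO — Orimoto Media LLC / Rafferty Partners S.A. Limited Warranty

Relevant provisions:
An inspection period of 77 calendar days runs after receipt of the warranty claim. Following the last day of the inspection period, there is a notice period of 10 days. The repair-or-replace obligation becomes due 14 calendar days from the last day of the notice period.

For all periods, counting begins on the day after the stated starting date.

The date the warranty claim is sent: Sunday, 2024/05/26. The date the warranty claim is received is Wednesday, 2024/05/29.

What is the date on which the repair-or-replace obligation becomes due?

2024/09/07

Adding 77 calendar days to 2024/05/29 gives 2024/08/14, which is the last day of the inspection period.
The last day of the notice period: 2024/08/14 + 10 days = 2024/08/24.
The date on which the repair-or-replace obligation becomes due: 2024/08/24 + 14 days = 2024/09/07.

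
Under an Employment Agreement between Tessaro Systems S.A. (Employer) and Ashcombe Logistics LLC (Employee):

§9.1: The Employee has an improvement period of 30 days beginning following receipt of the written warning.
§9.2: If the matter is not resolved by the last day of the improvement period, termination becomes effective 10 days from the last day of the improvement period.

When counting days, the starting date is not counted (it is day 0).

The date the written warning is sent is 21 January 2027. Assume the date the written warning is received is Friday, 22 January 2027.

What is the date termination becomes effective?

3 March 2027

Adding 30 calendar days to 22 January 2027 gives 21 February 2027, which is the last day of the improvement period.
Adding 10 calendar days to 21 February 2027 gives 3 March 2027, which is the date termination becomes effective.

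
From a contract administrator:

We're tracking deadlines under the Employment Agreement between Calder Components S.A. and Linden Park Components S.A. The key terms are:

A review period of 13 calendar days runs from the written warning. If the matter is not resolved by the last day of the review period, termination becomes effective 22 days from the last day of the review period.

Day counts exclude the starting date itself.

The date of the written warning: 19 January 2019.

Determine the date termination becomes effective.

23 February 2019

The last day of the review period: 19 January 2019 + 13 days = 1 February 2019.
The date termination becomes effective: 22 calendar days after 1 February 2019 is 23 February 2019.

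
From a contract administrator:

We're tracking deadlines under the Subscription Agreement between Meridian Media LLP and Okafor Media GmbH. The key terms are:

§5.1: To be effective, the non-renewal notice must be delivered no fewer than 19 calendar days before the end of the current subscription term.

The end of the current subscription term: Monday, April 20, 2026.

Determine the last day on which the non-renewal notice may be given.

April 1, 2026

Counting back 19 calendar days from April 20, 2026 gives April 1, 2026.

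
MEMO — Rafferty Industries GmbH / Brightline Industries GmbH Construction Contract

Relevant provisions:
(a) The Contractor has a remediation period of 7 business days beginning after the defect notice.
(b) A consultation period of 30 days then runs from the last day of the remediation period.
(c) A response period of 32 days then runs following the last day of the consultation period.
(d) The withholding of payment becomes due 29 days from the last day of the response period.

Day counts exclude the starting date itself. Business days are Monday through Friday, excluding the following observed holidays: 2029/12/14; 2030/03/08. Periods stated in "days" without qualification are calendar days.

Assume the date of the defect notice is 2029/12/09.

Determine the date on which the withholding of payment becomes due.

The last day of the remediation period: 7 business days after Sunday, 2029/12/09, skipping weekends and the listed holiday on Dec 14 — Dec 10, Dec 11, Dec 12, Dec 13, Dec 17, Dec 18, Dec 19 — lands on Wednesday, 2029/12/19.
The last day of the consultation period: 30 calendar days after 2029/12/19 is 2030/01/18.
The last day of the response period: 32 calendar days after 2030/01/18 is 2030/02/19.
The date on which the withholding of payment becomes due: 2030/02/19 + 29 days = 2030/03/20.

2030/03/20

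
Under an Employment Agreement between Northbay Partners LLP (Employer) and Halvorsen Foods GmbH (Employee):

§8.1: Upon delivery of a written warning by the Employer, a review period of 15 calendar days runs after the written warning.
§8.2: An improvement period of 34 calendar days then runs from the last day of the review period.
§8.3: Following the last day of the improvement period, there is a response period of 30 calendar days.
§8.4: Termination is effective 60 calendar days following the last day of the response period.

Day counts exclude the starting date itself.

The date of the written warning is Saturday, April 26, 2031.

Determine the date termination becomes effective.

The last day of the review period: April 26, 2031 + 15 days = May 11, 2031.
Adding 34 calendar days to May 11, 2031 gives June 14, 2031, which is the last day of the improvement period.
The last day of the response period: 30 calendar days after June 14, 2031 is July 14, 2031.
The date termination becomes effective: 60 calendar days after July 14, 2031 is September 12, 2031.

September 12, 2031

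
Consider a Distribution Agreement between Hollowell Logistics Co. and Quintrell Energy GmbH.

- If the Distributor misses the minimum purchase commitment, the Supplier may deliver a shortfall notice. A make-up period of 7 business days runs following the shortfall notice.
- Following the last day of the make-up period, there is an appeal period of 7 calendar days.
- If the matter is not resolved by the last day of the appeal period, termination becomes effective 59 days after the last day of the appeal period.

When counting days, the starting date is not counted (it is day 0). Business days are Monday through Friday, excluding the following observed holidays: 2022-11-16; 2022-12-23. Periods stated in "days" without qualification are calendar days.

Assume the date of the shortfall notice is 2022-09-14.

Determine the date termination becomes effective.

The last day of the make-up period: counting 7 business days from Wednesday, 2022-09-14 (Sep 15, Sep 16, Sep 19, Sep 20, Sep 21, Sep 22, Sep 23, skipping weekends) reaches Friday, 2022-09-23.
The last day of the appeal period: 2022-09-23 + 7 days = 2022-09-30.
Adding 59 calendar days to 2022-09-30 gives 2022-11-28, which is the date termination becomes effective.

2022-11-28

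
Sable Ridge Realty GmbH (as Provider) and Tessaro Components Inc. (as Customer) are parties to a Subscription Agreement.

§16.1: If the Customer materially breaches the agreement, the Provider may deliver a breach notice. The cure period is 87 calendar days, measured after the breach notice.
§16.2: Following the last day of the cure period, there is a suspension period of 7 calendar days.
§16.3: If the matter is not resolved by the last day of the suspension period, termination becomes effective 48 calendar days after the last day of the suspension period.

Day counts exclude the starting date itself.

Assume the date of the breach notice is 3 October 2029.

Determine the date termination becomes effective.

22 February 2030

The last day of the cure period: 3 October 2029 + 87 days = 29 December 2029.
The last day of the suspension period: 7 calendar days after 29 December 2029 is 5 January 2030.
The date termination becomes effective: 5 January 2030 + 48 days = 22 February 2030.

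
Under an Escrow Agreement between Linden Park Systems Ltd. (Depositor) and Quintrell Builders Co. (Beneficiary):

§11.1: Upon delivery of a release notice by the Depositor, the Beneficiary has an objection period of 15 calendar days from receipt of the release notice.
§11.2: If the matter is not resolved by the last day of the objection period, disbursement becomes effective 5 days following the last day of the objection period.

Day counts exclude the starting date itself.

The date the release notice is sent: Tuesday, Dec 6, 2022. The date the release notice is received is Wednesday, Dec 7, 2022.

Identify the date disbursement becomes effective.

The last day of the objection period: Dec 7, 2022 + 15 days = Dec 22, 2022.
The date disbursement becomes effective: Dec 22, 2022 + 5 days = Dec 27, 2022.

Dec 27, 2022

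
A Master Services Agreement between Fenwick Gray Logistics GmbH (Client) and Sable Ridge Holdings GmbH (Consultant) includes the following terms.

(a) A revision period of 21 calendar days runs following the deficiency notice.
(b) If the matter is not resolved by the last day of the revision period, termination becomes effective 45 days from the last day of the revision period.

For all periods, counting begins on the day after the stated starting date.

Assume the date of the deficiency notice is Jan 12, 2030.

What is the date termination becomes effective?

The last day of the revision period: Jan 12, 2030 + 21 days = Feb 2, 2030.
Adding 45 calendar days to Feb 2, 2030 gives Mar 19, 2030, which is the date termination becomes effective.

Mar 19, 2030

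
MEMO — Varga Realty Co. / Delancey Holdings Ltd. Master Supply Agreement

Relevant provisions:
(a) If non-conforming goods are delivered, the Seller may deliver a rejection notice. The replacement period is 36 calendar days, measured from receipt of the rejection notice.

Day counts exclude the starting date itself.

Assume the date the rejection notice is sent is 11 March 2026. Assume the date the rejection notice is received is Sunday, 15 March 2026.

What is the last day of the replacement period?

Adding 36 calendar days to 15 March 2026 gives 20 April 2026, which is the last day of the replacement period.

20 April 2026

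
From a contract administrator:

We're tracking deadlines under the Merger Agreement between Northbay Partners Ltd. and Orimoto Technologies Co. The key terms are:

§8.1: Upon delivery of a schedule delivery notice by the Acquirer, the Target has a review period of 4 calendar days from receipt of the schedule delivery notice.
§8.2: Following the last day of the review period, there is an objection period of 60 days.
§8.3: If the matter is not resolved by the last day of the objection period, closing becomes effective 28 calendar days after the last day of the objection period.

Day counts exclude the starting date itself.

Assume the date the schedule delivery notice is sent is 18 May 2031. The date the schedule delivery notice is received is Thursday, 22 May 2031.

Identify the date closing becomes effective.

22 August 2031

Adding 4 calendar days to 22 May 2031 gives 26 May 2031, which is the last day of the review period.
Adding 60 calendar days to 26 May 2031 gives 25 July 2031, which is the last day of the objection period.
The date closing becomes effective: 28 calendar days after 25 July 2031 is 22 August 2031.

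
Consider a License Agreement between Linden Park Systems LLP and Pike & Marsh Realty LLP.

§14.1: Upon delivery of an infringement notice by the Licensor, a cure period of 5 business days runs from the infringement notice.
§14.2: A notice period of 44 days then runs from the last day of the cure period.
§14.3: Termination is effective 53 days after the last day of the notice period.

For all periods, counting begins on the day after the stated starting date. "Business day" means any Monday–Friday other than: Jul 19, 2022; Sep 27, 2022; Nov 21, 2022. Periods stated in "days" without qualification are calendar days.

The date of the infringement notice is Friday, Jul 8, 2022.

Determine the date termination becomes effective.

From Friday, Jul 8, 2022, 5 business days (Jul 11, Jul 12, Jul 13, Jul 14, Jul 15, skipping weekends) brings us to Friday, Jul 15, 2022, which is the last day of the cure period.
The last day of the notice period: Jul 15, 2022 + 44 days = Aug 28, 2022.
Adding 53 calendar days to Aug 28, 2022 gives Oct 20, 2022, which is the date termination becomes effective.

Oct 20, 2022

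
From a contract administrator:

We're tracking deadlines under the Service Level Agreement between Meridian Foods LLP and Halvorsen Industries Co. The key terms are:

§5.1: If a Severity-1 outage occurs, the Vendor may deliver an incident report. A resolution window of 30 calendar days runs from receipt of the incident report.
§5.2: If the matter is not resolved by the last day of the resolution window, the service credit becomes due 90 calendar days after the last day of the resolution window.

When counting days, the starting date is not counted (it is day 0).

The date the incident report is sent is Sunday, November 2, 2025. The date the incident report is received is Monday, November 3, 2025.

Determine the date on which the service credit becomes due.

March 3, 2026

The last day of the resolution window: 30 calendar days after November 3, 2025 is December 3, 2025.
Adding 90 calendar days to December 3, 2025 gives March 3, 2026, which is the date on which the service credit becomes due.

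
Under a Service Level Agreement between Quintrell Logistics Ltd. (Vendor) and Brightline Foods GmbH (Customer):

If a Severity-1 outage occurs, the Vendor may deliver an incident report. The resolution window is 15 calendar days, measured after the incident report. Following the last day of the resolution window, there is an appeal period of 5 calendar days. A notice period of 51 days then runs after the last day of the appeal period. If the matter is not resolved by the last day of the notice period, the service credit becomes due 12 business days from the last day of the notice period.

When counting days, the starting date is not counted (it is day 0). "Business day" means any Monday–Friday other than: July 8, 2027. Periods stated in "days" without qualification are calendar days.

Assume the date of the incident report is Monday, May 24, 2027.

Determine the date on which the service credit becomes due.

August 19, 2027

The last day of the resolution window: May 24, 2027 + 15 days = June 8, 2027.
The last day of the appeal period: June 8, 2027 + 5 days = June 13, 2027.
Adding 51 calendar days to June 13, 2027 gives August 3, 2027, which is the last day of the notice period.
The date on which the service credit becomes due: counting 12 business days from Tuesday, August 3, 2027 (Aug 4, Aug 5, Aug 6, Aug 9, …, Aug 17, Aug 18, Aug 19, skipping weekends) reaches Thursday, August 19, 2027.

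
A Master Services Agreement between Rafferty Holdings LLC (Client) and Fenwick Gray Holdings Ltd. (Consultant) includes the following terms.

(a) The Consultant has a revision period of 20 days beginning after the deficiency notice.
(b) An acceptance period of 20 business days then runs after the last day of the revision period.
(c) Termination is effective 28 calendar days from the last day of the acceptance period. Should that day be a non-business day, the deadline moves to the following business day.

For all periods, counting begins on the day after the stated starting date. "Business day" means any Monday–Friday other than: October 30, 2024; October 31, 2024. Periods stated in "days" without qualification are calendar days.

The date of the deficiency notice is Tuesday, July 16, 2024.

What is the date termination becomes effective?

Adding 20 calendar days to July 16, 2024 gives August 5, 2024, which is the last day of the revision period.
The last day of the acceptance period: counting 20 business days from Monday, August 5, 2024 (Aug 6, Aug 7, Aug 8, Aug 9, …, Aug 29, Aug 30, Sep 2, skipping weekends) reaches Monday, September 2, 2024.
Adding 28 calendar days to September 2, 2024 gives September 30, 2024, which is the date termination becomes effective. September 30, 2024 is a Monday and is not a listed holiday, so no roll-forward applies.

September 30, 2024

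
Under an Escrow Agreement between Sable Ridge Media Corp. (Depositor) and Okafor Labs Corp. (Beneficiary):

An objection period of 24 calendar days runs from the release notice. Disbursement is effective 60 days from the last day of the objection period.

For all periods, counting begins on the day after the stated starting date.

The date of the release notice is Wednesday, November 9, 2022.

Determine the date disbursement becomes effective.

February 1, 2023

Adding 24 calendar days to November 9, 2022 gives December 3, 2022, which is the last day of the objection period.
Adding 60 calendar days to December 3, 2022 gives February 1, 2023, which is the date disbursement becomes effective.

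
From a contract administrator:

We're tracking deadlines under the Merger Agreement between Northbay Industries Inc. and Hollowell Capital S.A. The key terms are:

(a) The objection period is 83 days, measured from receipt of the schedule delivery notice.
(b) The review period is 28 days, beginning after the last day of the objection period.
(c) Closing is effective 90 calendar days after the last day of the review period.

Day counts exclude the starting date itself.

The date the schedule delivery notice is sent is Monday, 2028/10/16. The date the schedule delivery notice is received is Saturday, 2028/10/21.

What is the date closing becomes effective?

2029/05/10

The last day of the objection period: 2028/10/21 + 83 days = 2029/01/12.
Adding 28 calendar days to 2029/01/12 gives 2029/02/09, which is the last day of the review period.
The date closing becomes effective: 2029/02/09 + 90 days = 2029/05/10.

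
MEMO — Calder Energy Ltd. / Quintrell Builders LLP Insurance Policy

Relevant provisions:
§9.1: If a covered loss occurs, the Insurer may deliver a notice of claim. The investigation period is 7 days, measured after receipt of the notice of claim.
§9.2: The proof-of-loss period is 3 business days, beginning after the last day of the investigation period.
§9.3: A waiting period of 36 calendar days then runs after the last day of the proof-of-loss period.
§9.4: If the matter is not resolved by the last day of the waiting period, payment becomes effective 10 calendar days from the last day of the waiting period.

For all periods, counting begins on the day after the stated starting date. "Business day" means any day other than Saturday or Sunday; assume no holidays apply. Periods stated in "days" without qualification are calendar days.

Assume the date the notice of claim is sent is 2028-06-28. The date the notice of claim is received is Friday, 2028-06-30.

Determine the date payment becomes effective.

2028-08-27

The last day of the investigation period: 7 calendar days after 2028-06-30 is 2028-07-07.
From Friday, 2028-07-07, 3 business days (Jul 10, Jul 11, Jul 12, skipping weekends) brings us to Wednesday, 2028-07-12, which is the last day of the proof-of-loss period.
The last day of the waiting period: 2028-07-12 + 36 days = 2028-08-17.
The date payment becomes effective: 10 calendar days after 2028-08-17 is 2028-08-27.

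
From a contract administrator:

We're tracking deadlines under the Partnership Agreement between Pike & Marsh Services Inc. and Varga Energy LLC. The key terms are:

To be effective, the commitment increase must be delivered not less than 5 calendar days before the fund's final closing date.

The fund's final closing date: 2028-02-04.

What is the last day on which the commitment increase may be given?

2028-02-04 minus 5 days is 2028-01-30.

2028-01-30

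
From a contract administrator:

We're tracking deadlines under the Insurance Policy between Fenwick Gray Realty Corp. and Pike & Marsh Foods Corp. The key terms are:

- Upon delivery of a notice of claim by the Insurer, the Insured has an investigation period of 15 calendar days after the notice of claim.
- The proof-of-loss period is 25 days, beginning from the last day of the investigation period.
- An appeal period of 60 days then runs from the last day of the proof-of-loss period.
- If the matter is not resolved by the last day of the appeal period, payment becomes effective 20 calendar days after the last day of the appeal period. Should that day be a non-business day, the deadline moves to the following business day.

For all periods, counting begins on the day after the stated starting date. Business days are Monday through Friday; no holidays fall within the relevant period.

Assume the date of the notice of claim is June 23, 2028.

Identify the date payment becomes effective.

Adding 15 calendar days to June 23, 2028 gives July 8, 2028, which is the last day of the investigation period.
The last day of the proof-of-loss period: July 8, 2028 + 25 days = August 2, 2028.
Adding 60 calendar days to August 2, 2028 gives October 1, 2028, which is the last day of the appeal period.
Adding 20 calendar days to October 1, 2028 gives October 21, 2028, which is the date payment becomes effective. That falls on a Saturday, so it rolls to the next business day, Monday, October 23, 2028.

October 23, 2028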